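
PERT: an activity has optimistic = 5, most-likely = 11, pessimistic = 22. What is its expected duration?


te = (o + 4m + p) / 6
= (5 + 4×11 + 22) / 6
= (5 + 44 + 22) / 6
= 71 / 6
= 11.83


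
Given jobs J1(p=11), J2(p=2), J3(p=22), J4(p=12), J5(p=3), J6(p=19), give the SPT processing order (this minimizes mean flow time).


SPT: sort by shortest processing time
  J2: p=2
  J5: p=3
  J1: p=11
  J4: p=12
  J6: p=19
  J3: p=22
Order: J2 → J5 → J1 → J4 → J6 → J3


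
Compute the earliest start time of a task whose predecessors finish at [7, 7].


ES = max of all predecessor completion times
Predecessors: [7, 7]
ES = max(7, 7)
= 7


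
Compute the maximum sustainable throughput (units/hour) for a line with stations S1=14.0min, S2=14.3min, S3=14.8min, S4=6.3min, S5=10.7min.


Bottleneck = longest station time
Station times: [14.0, 14.3, 14.8, 6.3, 10.7]
Max = 14.8 min
Rate = 60 / 14.8
= 4.05 units/hour (bottleneck: 14.8min)


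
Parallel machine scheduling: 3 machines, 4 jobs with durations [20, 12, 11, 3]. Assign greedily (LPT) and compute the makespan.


Jobs (LPT sorted): [20, 12, 11, 3]
Machines: 3
  J=20 → Machine 1 (load: 0+20=20)
  J=12 → Machine 2 (load: 0+12=12)
  J=11 → Machine 3 (load: 0+11=11)
  J=3 → Machine 3 (load: 11+3=14)
Machine loads: [20, 12, 14]
Makespan = max = 20 time units


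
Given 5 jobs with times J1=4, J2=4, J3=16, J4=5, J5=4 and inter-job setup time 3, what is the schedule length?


Makespan = Σ processing + (n-1) × setup
= (4 + 4 + 16 + 5 + 4) + (5-1)×3
= 33 + 12
= 45 time units


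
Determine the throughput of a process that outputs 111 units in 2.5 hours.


Throughput = units / time
= 111 / 2.5
= 44.4 units/hour


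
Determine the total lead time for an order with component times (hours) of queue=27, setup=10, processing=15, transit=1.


Lead time = queue + setup + processing + transit
= 27 + 10 + 15 + 1
= 53 hours


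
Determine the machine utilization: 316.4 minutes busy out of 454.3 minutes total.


Utilization = busy / total × 100
= 316.4 / 454.3 × 100
= 69.6%


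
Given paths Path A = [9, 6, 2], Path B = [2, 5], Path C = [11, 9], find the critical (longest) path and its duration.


Path A: 9 + 6 + 2 = 17
Path B: 2 + 5 = 7
Path C: 11 + 9 = 20
Critical path = longest = max(17, 7, 20)
= 20 (Path C)


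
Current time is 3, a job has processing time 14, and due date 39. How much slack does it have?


Slack = due - current_time - processing
= 39 - 3 - 14
= 22


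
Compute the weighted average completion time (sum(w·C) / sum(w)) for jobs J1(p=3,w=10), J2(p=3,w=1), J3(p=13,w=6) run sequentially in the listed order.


Completion times:
  J1: C=3, w×C=10×3=30
  J2: C=6, w×C=1×6=6
  J3: C=19, w×C=6×19=114
Sum w×C = 150
Sum w = 17
Weighted avg = 150/17
= 8.82


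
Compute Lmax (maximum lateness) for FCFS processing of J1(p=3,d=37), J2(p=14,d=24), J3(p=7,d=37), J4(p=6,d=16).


Lateness per job (L = C - d):
  J1: C=3, d=37, L=-34
  J2: C=17, d=24, L=-7
  J3: C=24, d=37, L=-13
  J4: C=30, d=16, L=14
Lmax = max(-34, -7, -13, 14)
= 14


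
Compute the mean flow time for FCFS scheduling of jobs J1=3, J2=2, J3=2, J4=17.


Completion times:
  J1: completes at 3
  J2: completes at 5
  J3: completes at 7
  J4: completes at 24
Sum = 39
Average = 39/4
= 9.75


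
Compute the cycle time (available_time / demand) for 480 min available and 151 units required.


Cycle time = available time / demand
= 480 / 151
= 3.18 min/unit


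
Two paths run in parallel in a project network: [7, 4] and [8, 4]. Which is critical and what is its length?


Path A: 7 + 4 = 11
Path B: 8 + 4 = 12
Critical path = longest = max(11, 12)
= 12 (Path B)


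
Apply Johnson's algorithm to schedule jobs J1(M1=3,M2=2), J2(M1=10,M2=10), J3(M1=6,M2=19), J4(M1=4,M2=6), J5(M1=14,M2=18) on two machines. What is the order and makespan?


Johnson's rule:
Group 1 (M1≤M2, sort by M1): ['J4', 'J3', 'J2', 'J5']
Group 2 (M1>M2, sort desc M2): ['J1']
Sequence: J4 → J3 → J2 → J5 → J1
Makespan calculation:
  J4: M1 done=4, M2 done=10
  J3: M1 done=10, M2 done=29
  J2: M1 done=20, M2 done=39
  J5: M1 done=34, M2 done=57
  J1: M1 done=37, M2 done=59
= Sequence: J4 → J3 → J2 → J5 → J1, Makespan: 59


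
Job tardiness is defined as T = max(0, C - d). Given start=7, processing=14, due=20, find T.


Completion = start + processing = 7 + 14 = 21
Tardiness = max(0, C - d) = max(0, 21 - 20)
= max(0, 1)
= 1


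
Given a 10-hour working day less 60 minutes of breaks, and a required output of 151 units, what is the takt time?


Available = 10×60 - 60 = 540 min
Takt time = 540 / 151
= 3.58 min/unit


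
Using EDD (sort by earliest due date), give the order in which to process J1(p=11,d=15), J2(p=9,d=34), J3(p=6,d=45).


EDD: sort by earliest due date
  J1: d=15, p=11
  J2: d=34, p=9
  J3: d=45, p=6
Order: J1 → J2 → J3


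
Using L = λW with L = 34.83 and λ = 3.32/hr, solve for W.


Little's law: L = λW → W = L / λ
= 34.83 / 3.32
= 10.49 hours


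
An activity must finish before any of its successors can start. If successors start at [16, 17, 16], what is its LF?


LF = min of all successor start times
Successors start at: [16, 17, 16]
LF = min(16, 17, 16)
= 16


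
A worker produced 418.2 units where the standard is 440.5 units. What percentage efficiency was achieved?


Efficiency = (actual / standard) × 100
= (418.2 / 440.5) × 100
= 94.9%


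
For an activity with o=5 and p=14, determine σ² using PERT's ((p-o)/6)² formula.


σ² = ((p - o) / 6)² = (p - o)² / 36
= (14 - 5)² / 36
= 9² / 36
= 81 / 36
= 2.2500


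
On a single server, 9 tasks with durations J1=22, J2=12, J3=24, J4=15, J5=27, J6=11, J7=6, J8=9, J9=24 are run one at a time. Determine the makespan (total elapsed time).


Sequential makespan: sum all processing times
= 22 + 12 + 24 + 15 + 27 + 11 + 6 + 9 + 24
= 150 time units


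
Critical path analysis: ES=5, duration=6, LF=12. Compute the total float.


EF = ES + duration = 5 + 6 = 11
LS = LF - duration = 12 - 6 = 6
Total Float = LF - EF = 12 - 11
(or LS - ES = 6 - 5)
= 1


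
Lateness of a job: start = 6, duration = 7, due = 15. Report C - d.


Completion = 6 + 7 = 13
Lateness = C - d = 13 - 15
= -2


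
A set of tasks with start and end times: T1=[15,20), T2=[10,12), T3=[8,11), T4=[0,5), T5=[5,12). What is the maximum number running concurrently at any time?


Check each time point for overlaps:
  t=10: 3 tasks active (T2, T3, T5)
Max concurrent = 3


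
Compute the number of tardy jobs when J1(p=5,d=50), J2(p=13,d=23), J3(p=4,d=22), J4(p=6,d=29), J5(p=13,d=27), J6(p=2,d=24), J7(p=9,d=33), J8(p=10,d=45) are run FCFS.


Completion vs due date:
  J1: C=5, d=50 → on time
  J2: C=18, d=23 → on time
  J3: C=22, d=22 → on time
  J4: C=28, d=29 → on time
  J5: C=41, d=27 → TARDY
  J6: C=43, d=24 → TARDY
  J7: C=52, d=33 → TARDY
  J8: C=62, d=45 → TARDY
Tardy jobs: J5, J6, J7, J8
Count = 4


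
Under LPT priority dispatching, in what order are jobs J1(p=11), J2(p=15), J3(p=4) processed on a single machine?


LPT: sort by longest processing time first
  J2: p=15
  J1: p=11
  J3: p=4
Order: J2 → J1 → J3


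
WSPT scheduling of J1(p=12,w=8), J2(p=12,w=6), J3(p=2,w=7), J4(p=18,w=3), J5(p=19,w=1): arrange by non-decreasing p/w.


WSPT (Smith's rule): sort by p/w ascending
  J3: p/w = 2/7 = 0.286
  J1: p/w = 12/8 = 1.500
  J2: p/w = 12/6 = 2.000
  J4: p/w = 18/3 = 6.000
  J5: p/w = 19/1 = 19.000
Order: J3 → J1 → J2 → J4 → J5


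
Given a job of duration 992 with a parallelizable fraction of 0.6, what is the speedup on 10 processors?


Amdahl's law: T_p = T × ((1-p) + p/N)
= 992 × ((1-0.6) + 0.6/10)
= 992 × (0.40 + 0.0600)
= 992 × 0.4600
= 456.32
Speedup = 992/456.32
= 2.17×


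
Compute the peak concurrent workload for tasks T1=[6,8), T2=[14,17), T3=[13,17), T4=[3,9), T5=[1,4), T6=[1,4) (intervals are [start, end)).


Check each time point for overlaps:
  t=3: 3 tasks active (T4, T5, T6)
Max concurrent = 3


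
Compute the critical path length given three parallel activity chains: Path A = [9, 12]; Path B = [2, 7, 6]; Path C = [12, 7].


Path A: 9 + 12 = 21
Path B: 2 + 7 + 6 = 15
Path C: 12 + 7 = 19
Critical path = longest = max(21, 15, 19)
= 21 (Path A)


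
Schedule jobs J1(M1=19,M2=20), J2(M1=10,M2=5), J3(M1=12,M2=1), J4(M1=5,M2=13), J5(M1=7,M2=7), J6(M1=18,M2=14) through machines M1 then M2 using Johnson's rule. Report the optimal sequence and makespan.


Johnson's rule:
Group 1 (M1≤M2, sort by M1): ['J4', 'J5', 'J1']
Group 2 (M1>M2, sort desc M2): ['J6', 'J2', 'J3']
Sequence: J4 → J5 → J1 → J6 → J2 → J3
Makespan calculation:
  J4: M1 done=5, M2 done=18
  J5: M1 done=12, M2 done=25
  J1: M1 done=31, M2 done=51
  J6: M1 done=49, M2 done=65
  J2: M1 done=59, M2 done=70
  J3: M1 done=71, M2 done=72
= Sequence: J4 → J5 → J1 → J6 → J2 → J3, Makespan: 72


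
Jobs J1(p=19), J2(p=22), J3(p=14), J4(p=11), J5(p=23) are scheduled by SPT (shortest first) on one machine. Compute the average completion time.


SPT order: J4 → J3 → J1 → J2 → J5
Completion times:
  J4: C=11
  J3: C=25
  J1: C=44
  J2: C=66
  J5: C=89
Sum = 235, n = 5
Mean flow = 235/5
= 47.00


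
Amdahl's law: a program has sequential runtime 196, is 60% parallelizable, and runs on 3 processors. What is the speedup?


Amdahl's law: T_p = T × ((1-p) + p/N)
= 196 × ((1-0.6) + 0.6/3)
= 196 × (0.40 + 0.2000)
= 196 × 0.6000
= 117.60
Speedup = 196/117.60
= 1.67×


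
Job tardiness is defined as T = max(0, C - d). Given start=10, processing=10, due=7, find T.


Completion = start + processing = 10 + 10 = 20
Tardiness = max(0, C - d) = max(0, 20 - 7)
= max(0, 13)
= 13


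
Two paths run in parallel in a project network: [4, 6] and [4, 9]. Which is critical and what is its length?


Path A: 4 + 6 = 10
Path B: 4 + 9 = 13
Critical path = longest = max(10, 13)
= 13 (Path B)


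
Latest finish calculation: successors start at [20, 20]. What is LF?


LF = min of all successor start times
Successors start at: [20, 20]
LF = min(20, 20)
= 20


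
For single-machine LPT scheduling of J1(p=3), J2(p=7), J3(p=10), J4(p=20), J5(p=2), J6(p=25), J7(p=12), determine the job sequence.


LPT: sort by longest processing time first
  J6: p=25
  J4: p=20
  J7: p=12
  J3: p=10
  J2: p=7
  J1: p=3
  J5: p=2
Order: J6 → J4 → J7 → J3 → J2 → J1 → J5


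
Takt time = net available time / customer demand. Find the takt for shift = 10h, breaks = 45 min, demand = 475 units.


Available = 10×60 - 45 = 555 min
Takt time = 555 / 475
= 1.17 min/unit


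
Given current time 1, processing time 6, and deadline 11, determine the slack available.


Slack = due - current_time - processing
= 11 - 1 - 6
= 4


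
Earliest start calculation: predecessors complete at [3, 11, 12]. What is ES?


ES = max of all predecessor completion times
Predecessors: [3, 11, 12]
ES = max(3, 11, 12)
= 12


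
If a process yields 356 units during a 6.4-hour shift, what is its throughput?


Throughput = units / time
= 356 / 6.4
= 55.6 units/hour


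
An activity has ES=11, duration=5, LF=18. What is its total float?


EF = ES + duration = 11 + 5 = 16
LS = LF - duration = 18 - 5 = 13
Total Float = LF - EF = 18 - 16
(or LS - ES = 13 - 11)
= 2


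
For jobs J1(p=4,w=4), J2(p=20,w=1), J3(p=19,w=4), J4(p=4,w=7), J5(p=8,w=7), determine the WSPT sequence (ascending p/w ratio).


WSPT (Smith's rule): sort by p/w ascending
  J4: p/w = 4/7 = 0.571
  J1: p/w = 4/4 = 1.000
  J5: p/w = 8/7 = 1.143
  J3: p/w = 19/4 = 4.750
  J2: p/w = 20/1 = 20.000
Order: J4 → J1 → J5 → J3 → J2


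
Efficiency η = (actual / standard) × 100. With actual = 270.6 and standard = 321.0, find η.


Efficiency = (actual / standard) × 100
= (270.6 / 321.0) × 100
= 84.3%


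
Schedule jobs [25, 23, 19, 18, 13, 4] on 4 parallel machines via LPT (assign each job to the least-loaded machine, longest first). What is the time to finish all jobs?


Jobs (LPT sorted): [25, 23, 19, 18, 13, 4]
Machines: 4
  J=25 → Machine 1 (load: 0+25=25)
  J=23 → Machine 2 (load: 0+23=23)
  J=19 → Machine 3 (load: 0+19=19)
  J=18 → Machine 4 (load: 0+18=18)
  J=13 → Machine 4 (load: 18+13=31)
  J=4 → Machine 3 (load: 19+4=23)
Machine loads: [25, 23, 23, 31]
Makespan = max = 31 time units


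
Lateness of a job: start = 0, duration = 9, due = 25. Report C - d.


Completion = 0 + 9 = 9
Lateness = C - d = 9 - 25
= -16


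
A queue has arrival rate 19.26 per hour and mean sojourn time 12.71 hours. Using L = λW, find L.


Little's law: L = λ × W
= 19.26 × 12.71
= 244.79


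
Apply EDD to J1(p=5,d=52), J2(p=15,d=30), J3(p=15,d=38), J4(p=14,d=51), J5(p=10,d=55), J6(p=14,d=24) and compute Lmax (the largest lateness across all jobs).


EDD order: J6 → J2 → J3 → J4 → J1 → J5
Completion and lateness:
  J6: C=14, d=24, L=14-24=-10
  J2: C=29, d=30, L=29-30=-1
  J3: C=44, d=38, L=44-38=6
  J4: C=58, d=51, L=58-51=7
  J1: C=63, d=52, L=63-52=11
  J5: C=73, d=55, L=73-55=18
Lmax = max(-10, -1, 6, 7, 11, 18)
= 18


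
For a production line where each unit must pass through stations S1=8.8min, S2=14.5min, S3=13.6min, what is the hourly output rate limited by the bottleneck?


Bottleneck = longest station time
Station times: [8.8, 14.5, 13.6]
Max = 14.5 min
Rate = 60 / 14.5
= 4.14 units/hour (bottleneck: 14.5min)


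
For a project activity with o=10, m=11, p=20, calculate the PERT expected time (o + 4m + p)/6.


te = (o + 4m + p) / 6
= (10 + 4×11 + 20) / 6
= (10 + 44 + 20) / 6
= 74 / 6
= 12.33


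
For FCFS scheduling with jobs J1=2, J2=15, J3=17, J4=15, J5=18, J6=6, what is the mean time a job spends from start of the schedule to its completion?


Completion times:
  J1: completes at 2
  J2: completes at 17
  J3: completes at 34
  J4: completes at 49
  J5: completes at 67
  J6: completes at 73
Sum = 242
Average = 242/6
= 40.33


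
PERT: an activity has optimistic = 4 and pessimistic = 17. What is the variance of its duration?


σ² = ((p - o) / 6)² = (p - o)² / 36
= (17 - 4)² / 36
= 13² / 36
= 169 / 36
= 4.6944


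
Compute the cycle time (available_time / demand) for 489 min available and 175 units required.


Cycle time = available time / demand
= 489 / 175
= 2.79 min/unit


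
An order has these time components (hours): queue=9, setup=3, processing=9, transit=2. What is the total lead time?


Lead time = queue + setup + processing + transit
= 9 + 3 + 9 + 2
= 23 hours


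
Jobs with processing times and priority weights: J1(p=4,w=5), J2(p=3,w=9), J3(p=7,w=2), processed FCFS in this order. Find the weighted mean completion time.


Completion times:
  J1: C=4, w×C=5×4=20
  J2: C=7, w×C=9×7=63
  J3: C=14, w×C=2×14=28
Sum w×C = 111
Sum w = 16
Weighted avg = 111/16
= 6.94


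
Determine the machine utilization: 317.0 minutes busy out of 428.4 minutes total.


Utilization = busy / total × 100
= 317.0 / 428.4 × 100
= 74.0%


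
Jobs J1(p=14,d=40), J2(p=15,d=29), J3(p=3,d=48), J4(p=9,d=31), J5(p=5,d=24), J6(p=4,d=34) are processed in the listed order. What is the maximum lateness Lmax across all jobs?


Lateness per job (L = C - d):
  J1: C=14, d=40, L=-26
  J2: C=29, d=29, L=0
  J3: C=32, d=48, L=-16
  J4: C=41, d=31, L=10
  J5: C=46, d=24, L=22
  J6: C=50, d=34, L=16
Lmax = max(-26, 0, -16, 10, 22, 16)
= 22


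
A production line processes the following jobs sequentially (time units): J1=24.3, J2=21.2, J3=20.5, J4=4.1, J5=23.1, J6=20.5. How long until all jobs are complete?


Sequential makespan: sum all processing times
= 24.3 + 21.2 + 20.5 + 4.1 + 23.1 + 20.5
= 113.7 time units


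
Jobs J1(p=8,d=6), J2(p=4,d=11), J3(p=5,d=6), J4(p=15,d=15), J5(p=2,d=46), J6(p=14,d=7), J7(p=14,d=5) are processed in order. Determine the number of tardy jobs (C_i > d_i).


Completion vs due date:
  J1: C=8, d=6 → TARDY
  J2: C=12, d=11 → TARDY
  J3: C=17, d=6 → TARDY
  J4: C=32, d=15 → TARDY
  J5: C=34, d=46 → on time
  J6: C=48, d=7 → TARDY
  J7: C=62, d=5 → TARDY
Tardy jobs: J1, J2, J3, J4, J6, J7
Count = 6


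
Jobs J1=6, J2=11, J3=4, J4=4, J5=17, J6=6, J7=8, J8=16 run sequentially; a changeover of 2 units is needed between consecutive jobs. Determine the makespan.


Makespan = Σ processing + (n-1) × setup
= (6 + 11 + 4 + 4 + 17 + 6 + 8 + 16) + (8-1)×2
= 72 + 14
= 86 time units


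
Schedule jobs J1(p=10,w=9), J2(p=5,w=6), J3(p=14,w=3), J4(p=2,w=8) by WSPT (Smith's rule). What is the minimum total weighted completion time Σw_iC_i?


WSPT order (by p/w): J4 → J2 → J1 → J3
  J4: C=2, w·C=8×2=16
  J2: C=7, w·C=6×7=42
  J1: C=17, w·C=9×17=153
  J3: C=31, w·C=3×31=93
Σ w·C = 304
= 304


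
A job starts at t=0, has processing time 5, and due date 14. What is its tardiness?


Completion = start + processing = 0 + 5 = 5
Tardiness = max(0, C - d) = max(0, 5 - 14)
= max(0, -9)
= 0


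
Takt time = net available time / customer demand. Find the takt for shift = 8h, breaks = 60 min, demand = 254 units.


Available = 8×60 - 60 = 420 min
Takt time = 420 / 254
= 1.65 min/unit


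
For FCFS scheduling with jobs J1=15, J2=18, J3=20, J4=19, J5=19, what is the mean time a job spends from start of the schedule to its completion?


Completion times:
  J1: completes at 15
  J2: completes at 33
  J3: completes at 53
  J4: completes at 72
  J5: completes at 91
Sum = 264
Average = 264/5
= 52.80


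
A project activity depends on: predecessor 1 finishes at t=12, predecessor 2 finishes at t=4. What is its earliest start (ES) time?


ES = max of all predecessor completion times
Predecessors: [12, 4]
ES = max(12, 4)
= 12


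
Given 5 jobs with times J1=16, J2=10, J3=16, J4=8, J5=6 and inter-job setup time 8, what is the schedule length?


Makespan = Σ processing + (n-1) × setup
= (16 + 10 + 16 + 8 + 6) + (5-1)×8
= 56 + 32
= 88 time units


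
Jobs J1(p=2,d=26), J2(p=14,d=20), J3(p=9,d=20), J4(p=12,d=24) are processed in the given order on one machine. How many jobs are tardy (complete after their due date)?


Completion vs due date:
  J1: C=2, d=26 → on time
  J2: C=16, d=20 → on time
  J3: C=25, d=20 → TARDY
  J4: C=37, d=24 → TARDY
Tardy jobs: J3, J4
Count = 2


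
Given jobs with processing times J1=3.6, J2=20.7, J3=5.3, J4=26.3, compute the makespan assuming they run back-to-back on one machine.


Sequential makespan: sum all processing times
= 3.6 + 20.7 + 5.3 + 26.3
= 55.9 time units


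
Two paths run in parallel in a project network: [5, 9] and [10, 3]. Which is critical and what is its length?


Path A: 5 + 9 = 14
Path B: 10 + 3 = 13
Critical path = longest = max(14, 13)
= 14 (Path A)


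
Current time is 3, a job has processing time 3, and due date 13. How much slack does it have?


Slack = due - current_time - processing
= 13 - 3 - 3
= 7


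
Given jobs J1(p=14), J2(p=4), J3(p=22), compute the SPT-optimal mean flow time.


SPT order: J2 → J1 → J3
Completion times:
  J2: C=4
  J1: C=18
  J3: C=40
Sum = 62, n = 3
Mean flow = 62/3
= 20.67


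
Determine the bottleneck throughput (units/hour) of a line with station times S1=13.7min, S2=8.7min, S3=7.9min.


Bottleneck = longest station time
Station times: [13.7, 8.7, 7.9]
Max = 13.7 min
Rate = 60 / 13.7
= 4.38 units/hour (bottleneck: 13.7min)


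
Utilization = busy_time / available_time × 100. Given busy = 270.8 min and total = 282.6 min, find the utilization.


Utilization = busy / total × 100
= 270.8 / 282.6 × 100
= 95.8%


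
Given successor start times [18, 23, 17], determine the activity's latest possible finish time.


LF = min of all successor start times
Successors start at: [18, 23, 17]
LF = min(18, 23, 17)
= 17


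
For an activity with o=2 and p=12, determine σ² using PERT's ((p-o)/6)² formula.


σ² = ((p - o) / 6)² = (p - o)² / 36
= (12 - 2)² / 36
= 10² / 36
= 100 / 36
= 2.7778


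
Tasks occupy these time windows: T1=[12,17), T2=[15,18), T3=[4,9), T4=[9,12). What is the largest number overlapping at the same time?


Check each time point for overlaps:
  t=15: 2 tasks active (T1, T2)
Max concurrent = 2


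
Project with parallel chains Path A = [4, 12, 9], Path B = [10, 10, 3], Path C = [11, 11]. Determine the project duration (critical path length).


Path A: 4 + 12 + 9 = 25
Path B: 10 + 10 + 3 = 23
Path C: 11 + 11 = 22
Critical path = longest = max(25, 23, 22)
= 25 (Path A)


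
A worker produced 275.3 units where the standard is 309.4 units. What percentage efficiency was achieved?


Efficiency = (actual / standard) × 100
= (275.3 / 309.4) × 100
= 89.0%


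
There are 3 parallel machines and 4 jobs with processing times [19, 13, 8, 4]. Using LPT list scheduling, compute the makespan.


Jobs (LPT sorted): [19, 13, 8, 4]
Machines: 3
  J=19 → Machine 1 (load: 0+19=19)
  J=13 → Machine 2 (load: 0+13=13)
  J=8 → Machine 3 (load: 0+8=8)
  J=4 → Machine 3 (load: 8+4=12)
Machine loads: [19, 13, 12]
Makespan = max = 19 time units


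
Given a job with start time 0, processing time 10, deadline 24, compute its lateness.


Completion = 0 + 10 = 10
Lateness = C - d = 10 - 24
= -14


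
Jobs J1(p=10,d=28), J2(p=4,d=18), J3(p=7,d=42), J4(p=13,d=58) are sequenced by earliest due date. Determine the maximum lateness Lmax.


EDD order: J2 → J1 → J3 → J4
Completion and lateness:
  J2: C=4, d=18, L=4-18=-14
  J1: C=14, d=28, L=14-28=-14
  J3: C=21, d=42, L=21-42=-21
  J4: C=34, d=58, L=34-58=-24
Lmax = max(-14, -14, -21, -24)
= -14


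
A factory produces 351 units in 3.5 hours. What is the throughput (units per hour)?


Throughput = units / time
= 351 / 3.5
= 100.3 units/hour


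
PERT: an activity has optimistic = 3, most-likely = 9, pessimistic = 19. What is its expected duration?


te = (o + 4m + p) / 6
= (3 + 4×9 + 19) / 6
= (3 + 36 + 19) / 6
= 58 / 6
= 9.67


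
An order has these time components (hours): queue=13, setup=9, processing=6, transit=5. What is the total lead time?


Lead time = queue + setup + processing + transit
= 13 + 9 + 6 + 5
= 33 hours


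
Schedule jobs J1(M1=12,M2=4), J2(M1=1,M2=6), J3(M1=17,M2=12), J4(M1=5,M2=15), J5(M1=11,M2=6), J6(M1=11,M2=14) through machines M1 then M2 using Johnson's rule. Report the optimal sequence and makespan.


Johnson's rule:
Group 1 (M1≤M2, sort by M1): ['J2', 'J4', 'J6']
Group 2 (M1>M2, sort desc M2): ['J3', 'J5', 'J1']
Sequence: J2 → J4 → J6 → J3 → J5 → J1
Makespan calculation:
  J2: M1 done=1, M2 done=7
  J4: M1 done=6, M2 done=22
  J6: M1 done=17, M2 done=36
  J3: M1 done=34, M2 done=48
  J5: M1 done=45, M2 done=54
  J1: M1 done=57, M2 done=61
= Sequence: J2 → J4 → J6 → J3 → J5 → J1, Makespan: 61


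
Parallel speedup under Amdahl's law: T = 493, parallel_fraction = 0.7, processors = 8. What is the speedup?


Amdahl's law: T_p = T × ((1-p) + p/N)
= 493 × ((1-0.7) + 0.7/8)
= 493 × (0.30 + 0.0875)
= 493 × 0.3875
= 191.04
Speedup = 493/191.04
= 2.58×


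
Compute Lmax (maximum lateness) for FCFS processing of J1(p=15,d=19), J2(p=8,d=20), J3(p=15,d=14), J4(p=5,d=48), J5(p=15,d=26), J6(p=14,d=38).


Lateness per job (L = C - d):
  J1: C=15, d=19, L=-4
  J2: C=23, d=20, L=3
  J3: C=38, d=14, L=24
  J4: C=43, d=48, L=-5
  J5: C=58, d=26, L=32
  J6: C=72, d=38, L=34
Lmax = max(-4, 3, 24, -5, 32, 34)
= 34


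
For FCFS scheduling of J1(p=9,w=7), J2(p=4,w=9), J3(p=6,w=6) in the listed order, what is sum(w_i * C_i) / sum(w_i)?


Completion times:
  J1: C=9, w×C=7×9=63
  J2: C=13, w×C=9×13=117
  J3: C=19, w×C=6×19=114
Sum w×C = 294
Sum w = 22
Weighted avg = 294/22
= 13.36


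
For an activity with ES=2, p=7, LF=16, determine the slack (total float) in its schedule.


EF = ES + duration = 2 + 7 = 9
LS = LF - duration = 16 - 7 = 9
Total Float = LF - EF = 16 - 9
(or LS - ES = 9 - 2)
= 7


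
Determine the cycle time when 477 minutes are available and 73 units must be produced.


Cycle time = available time / demand
= 477 / 73
= 6.53 min/unit


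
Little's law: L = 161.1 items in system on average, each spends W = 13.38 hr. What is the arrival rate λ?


Little's law: L = λW → λ = L / W
= 161.1 / 13.38
= 12.04 per hour


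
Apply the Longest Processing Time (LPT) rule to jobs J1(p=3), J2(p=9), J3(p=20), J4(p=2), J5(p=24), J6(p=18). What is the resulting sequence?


LPT: sort by longest processing time first
  J5: p=24
  J3: p=20
  J6: p=18
  J2: p=9
  J1: p=3
  J4: p=2
Order: J5 → J3 → J6 → J2 → J1 → J4


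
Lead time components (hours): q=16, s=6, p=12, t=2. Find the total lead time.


Lead time = queue + setup + processing + transit
= 16 + 6 + 12 + 2
= 36 hours


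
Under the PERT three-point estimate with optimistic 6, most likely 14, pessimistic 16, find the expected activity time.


te = (o + 4m + p) / 6
= (6 + 4×14 + 16) / 6
= (6 + 56 + 16) / 6
= 78 / 6
= 13.00


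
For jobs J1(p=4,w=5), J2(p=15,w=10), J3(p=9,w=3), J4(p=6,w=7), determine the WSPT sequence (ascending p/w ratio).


WSPT (Smith's rule): sort by p/w ascending
  J1: p/w = 4/5 = 0.800
  J4: p/w = 6/7 = 0.857
  J2: p/w = 15/10 = 1.500
  J3: p/w = 9/3 = 3.000
Order: J1 → J4 → J2 → J3


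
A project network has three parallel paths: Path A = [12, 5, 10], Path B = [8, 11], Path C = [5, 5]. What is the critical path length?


Path A: 12 + 5 + 10 = 27
Path B: 8 + 11 = 19
Path C: 5 + 5 = 10
Critical path = longest = max(27, 19, 10)
= 27 (Path A)


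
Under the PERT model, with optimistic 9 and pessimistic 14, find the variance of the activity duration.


σ² = ((p - o) / 6)² = (p - o)² / 36
= (14 - 9)² / 36
= 5² / 36
= 25 / 36
= 0.6944


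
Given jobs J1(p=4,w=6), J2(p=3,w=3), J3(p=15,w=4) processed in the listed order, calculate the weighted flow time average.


Completion times:
  J1: C=4, w×C=6×4=24
  J2: C=7, w×C=3×7=21
  J3: C=22, w×C=4×22=88
Sum w×C = 133
Sum w = 13
Weighted avg = 133/13
= 10.23


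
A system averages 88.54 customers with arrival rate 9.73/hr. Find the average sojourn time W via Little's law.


Little's law: L = λW → W = L / λ
= 88.54 / 9.73
= 9.10 hours


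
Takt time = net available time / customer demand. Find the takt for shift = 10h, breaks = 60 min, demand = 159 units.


Available = 10×60 - 60 = 540 min
Takt time = 540 / 159
= 3.40 min/unit


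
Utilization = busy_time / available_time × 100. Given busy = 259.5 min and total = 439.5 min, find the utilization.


Utilization = busy / total × 100
= 259.5 / 439.5 × 100
= 59.0%


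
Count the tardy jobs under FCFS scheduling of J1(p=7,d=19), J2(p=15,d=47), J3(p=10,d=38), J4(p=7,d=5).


Completion vs due date:
  J1: C=7, d=19 → on time
  J2: C=22, d=47 → on time
  J3: C=32, d=38 → on time
  J4: C=39, d=5 → TARDY
Tardy jobs: J4
Count = 1


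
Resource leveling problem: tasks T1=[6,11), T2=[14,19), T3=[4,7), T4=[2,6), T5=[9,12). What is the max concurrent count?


Check each time point for overlaps:
  t=4: 2 tasks active (T3, T4)
Max concurrent = 2


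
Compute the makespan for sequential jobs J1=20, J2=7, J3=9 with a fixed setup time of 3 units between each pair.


Makespan = Σ processing + (n-1) × setup
= (20 + 7 + 9) + (3-1)×3
= 36 + 6
= 42 time units


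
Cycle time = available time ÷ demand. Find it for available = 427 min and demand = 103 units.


Cycle time = available time / demand
= 427 / 103
= 4.15 min/unit


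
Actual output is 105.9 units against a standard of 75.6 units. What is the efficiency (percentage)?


Efficiency = (actual / standard) × 100
= (105.9 / 75.6) × 100
= 140.1%


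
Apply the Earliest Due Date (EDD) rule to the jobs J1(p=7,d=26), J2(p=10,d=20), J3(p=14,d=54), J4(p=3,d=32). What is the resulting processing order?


EDD: sort by earliest due date
  J2: d=20, p=10
  J1: d=26, p=7
  J4: d=32, p=3
  J3: d=54, p=14
Order: J2 → J1 → J4 → J3


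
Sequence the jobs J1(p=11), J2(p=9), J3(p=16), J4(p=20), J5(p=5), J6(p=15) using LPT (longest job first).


LPT: sort by longest processing time first
  J4: p=20
  J3: p=16
  J6: p=15
  J1: p=11
  J2: p=9
  J5: p=5
Order: J4 → J3 → J6 → J1 → J2 → J5


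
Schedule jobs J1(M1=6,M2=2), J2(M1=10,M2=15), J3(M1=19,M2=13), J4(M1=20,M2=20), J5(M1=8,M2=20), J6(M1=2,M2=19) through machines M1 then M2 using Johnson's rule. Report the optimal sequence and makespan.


Johnson's rule:
Group 1 (M1≤M2, sort by M1): ['J6', 'J5', 'J2', 'J4']
Group 2 (M1>M2, sort desc M2): ['J3', 'J1']
Sequence: J6 → J5 → J2 → J4 → J3 → J1
Makespan calculation:
  J6: M1 done=2, M2 done=21
  J5: M1 done=10, M2 done=41
  J2: M1 done=20, M2 done=56
  J4: M1 done=40, M2 done=76
  J3: M1 done=59, M2 done=89
  J1: M1 done=65, M2 done=91
= Sequence: J6 → J5 → J2 → J4 → J3 → J1, Makespan: 91


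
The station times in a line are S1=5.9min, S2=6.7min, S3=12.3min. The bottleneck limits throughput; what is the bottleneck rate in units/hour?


Bottleneck = longest station time
Station times: [5.9, 6.7, 12.3]
Max = 12.3 min
Rate = 60 / 12.3
= 4.88 units/hour (bottleneck: 12.3min)


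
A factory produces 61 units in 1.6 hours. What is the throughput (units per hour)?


Throughput = units / time
= 61 / 1.6
= 38.1 units/hour


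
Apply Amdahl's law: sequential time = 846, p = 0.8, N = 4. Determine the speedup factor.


Amdahl's law: T_p = T × ((1-p) + p/N)
= 846 × ((1-0.8) + 0.8/4)
= 846 × (0.20 + 0.2000)
= 846 × 0.4000
= 338.40
Speedup = 846/338.40
= 2.50×


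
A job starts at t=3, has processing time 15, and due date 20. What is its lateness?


Completion = 3 + 15 = 18
Lateness = C - d = 18 - 20
= -2


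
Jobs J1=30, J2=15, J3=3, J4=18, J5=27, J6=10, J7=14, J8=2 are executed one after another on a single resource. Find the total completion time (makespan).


Sequential makespan: sum all processing times
= 30 + 15 + 3 + 18 + 27 + 10 + 14 + 2
= 119 time units


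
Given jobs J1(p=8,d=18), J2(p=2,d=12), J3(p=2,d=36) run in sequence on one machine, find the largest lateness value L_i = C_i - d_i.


Lateness per job (L = C - d):
  J1: C=8, d=18, L=-10
  J2: C=10, d=12, L=-2
  J3: C=12, d=36, L=-24
Lmax = max(-10, -2, -24)
= -2


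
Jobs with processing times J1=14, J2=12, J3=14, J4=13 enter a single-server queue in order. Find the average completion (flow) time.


Completion times:
  J1: completes at 14
  J2: completes at 26
  J3: completes at 40
  J4: completes at 53
Sum = 133
Average = 133/4
= 33.25


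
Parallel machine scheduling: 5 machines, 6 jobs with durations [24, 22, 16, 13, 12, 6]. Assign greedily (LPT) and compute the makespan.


Jobs (LPT sorted): [24, 22, 16, 13, 12, 6]
Machines: 5
  J=24 → Machine 1 (load: 0+24=24)
  J=22 → Machine 2 (load: 0+22=22)
  J=16 → Machine 3 (load: 0+16=16)
  J=13 → Machine 4 (load: 0+13=13)
  J=12 → Machine 5 (load: 0+12=12)
  J=6 → Machine 5 (load: 12+6=18)
Machine loads: [24, 22, 16, 13, 18]
Makespan = max = 24 time units


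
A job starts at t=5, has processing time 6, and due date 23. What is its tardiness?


Completion = start + processing = 5 + 6 = 11
Tardiness = max(0, C - d) = max(0, 11 - 23)
= max(0, -12)
= 0


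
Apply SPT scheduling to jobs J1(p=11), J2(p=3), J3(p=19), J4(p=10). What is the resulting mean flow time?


SPT order: J2 → J4 → J1 → J3
Completion times:
  J2: C=3
  J4: C=13
  J1: C=24
  J3: C=43
Sum = 83, n = 4
Mean flow = 83/4
= 20.75


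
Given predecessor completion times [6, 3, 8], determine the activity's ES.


ES = max of all predecessor completion times
Predecessors: [6, 3, 8]
ES = max(6, 3, 8)
= 8


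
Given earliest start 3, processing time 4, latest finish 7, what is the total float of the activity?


EF = ES + duration = 3 + 4 = 7
LS = LF - duration = 7 - 4 = 3
Total Float = LF - EF = 7 - 7
(or LS - ES = 3 - 3)
= 0


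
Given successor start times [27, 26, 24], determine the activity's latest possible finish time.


LF = min of all successor start times
Successors start at: [27, 26, 24]
LF = min(27, 26, 24)
= 24


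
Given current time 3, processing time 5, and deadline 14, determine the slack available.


Slack = due - current_time - processing
= 14 - 3 - 5
= 6


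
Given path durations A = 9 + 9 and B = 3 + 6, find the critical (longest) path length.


Path A: 9 + 9 = 18
Path B: 3 + 6 = 9
Critical path = longest = max(18, 9)
= 18 (Path A)


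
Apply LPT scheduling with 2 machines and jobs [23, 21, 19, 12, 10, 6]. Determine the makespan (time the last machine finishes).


Jobs (LPT sorted): [23, 21, 19, 12, 10, 6]
Machines: 2
  J=23 → Machine 1 (load: 0+23=23)
  J=21 → Machine 2 (load: 0+21=21)
  J=19 → Machine 2 (load: 21+19=40)
  J=12 → Machine 1 (load: 23+12=35)
  J=10 → Machine 1 (load: 35+10=45)
  J=6 → Machine 2 (load: 40+6=46)
Machine loads: [45, 46]
Makespan = max = 46 time units


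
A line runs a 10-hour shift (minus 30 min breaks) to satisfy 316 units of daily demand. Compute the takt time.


Available = 10×60 - 30 = 570 min
Takt time = 570 / 316
= 1.80 min/unit


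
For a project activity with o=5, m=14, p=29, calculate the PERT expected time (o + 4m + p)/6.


te = (o + 4m + p) / 6
= (5 + 4×14 + 29) / 6
= (5 + 56 + 29) / 6
= 90 / 6
= 15.00


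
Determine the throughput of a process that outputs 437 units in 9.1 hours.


Throughput = units / time
= 437 / 9.1
= 48.0 units/hour


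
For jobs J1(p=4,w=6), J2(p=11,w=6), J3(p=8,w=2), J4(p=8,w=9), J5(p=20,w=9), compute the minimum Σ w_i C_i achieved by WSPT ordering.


WSPT order (by p/w): J1 → J4 → J2 → J5 → J3
  J1: C=4, w·C=6×4=24
  J4: C=12, w·C=9×12=108
  J2: C=23, w·C=6×23=138
  J5: C=43, w·C=9×43=387
  J3: C=51, w·C=2×51=102
Σ w·C = 759
= 759


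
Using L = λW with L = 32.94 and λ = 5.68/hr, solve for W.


Little's law: L = λW → W = L / λ
= 32.94 / 5.68
= 5.80 hours


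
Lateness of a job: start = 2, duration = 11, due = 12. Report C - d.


Completion = 2 + 11 = 13
Lateness = C - d = 13 - 12
= 1


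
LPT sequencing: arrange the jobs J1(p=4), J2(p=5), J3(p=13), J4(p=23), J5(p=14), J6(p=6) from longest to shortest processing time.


LPT: sort by longest processing time first
  J4: p=23
  J5: p=14
  J3: p=13
  J6: p=6
  J2: p=5
  J1: p=4
Order: J4 → J5 → J3 → J6 → J2 → J1


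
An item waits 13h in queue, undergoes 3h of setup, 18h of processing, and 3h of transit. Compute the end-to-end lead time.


Lead time = queue + setup + processing + transit
= 13 + 3 + 18 + 3
= 37 hours


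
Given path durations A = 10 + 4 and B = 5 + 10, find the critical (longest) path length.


Path A: 10 + 4 = 14
Path B: 5 + 10 = 15
Critical path = longest = max(14, 15)
= 15 (Path B)


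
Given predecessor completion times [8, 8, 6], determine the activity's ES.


ES = max of all predecessor completion times
Predecessors: [8, 8, 6]
ES = max(8, 8, 6)
= 8


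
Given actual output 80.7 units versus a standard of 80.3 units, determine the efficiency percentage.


Efficiency = (actual / standard) × 100
= (80.7 / 80.3) × 100
= 100.5%


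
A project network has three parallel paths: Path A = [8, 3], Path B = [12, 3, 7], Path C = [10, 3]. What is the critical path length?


Path A: 8 + 3 = 11
Path B: 12 + 3 + 7 = 22
Path C: 10 + 3 = 13
Critical path = longest = max(11, 22, 13)
= 22 (Path B)


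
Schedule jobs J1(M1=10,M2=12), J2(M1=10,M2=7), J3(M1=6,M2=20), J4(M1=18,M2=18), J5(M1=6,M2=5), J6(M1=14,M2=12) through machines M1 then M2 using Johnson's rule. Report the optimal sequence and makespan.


Johnson's rule:
Group 1 (M1≤M2, sort by M1): ['J3', 'J1', 'J4']
Group 2 (M1>M2, sort desc M2): ['J6', 'J2', 'J5']
Sequence: J3 → J1 → J4 → J6 → J2 → J5
Makespan calculation:
  J3: M1 done=6, M2 done=26
  J1: M1 done=16, M2 done=38
  J4: M1 done=34, M2 done=56
  J6: M1 done=48, M2 done=68
  J2: M1 done=58, M2 done=75
  J5: M1 done=64, M2 done=80
= Sequence: J3 → J1 → J4 → J6 → J2 → J5, Makespan: 80


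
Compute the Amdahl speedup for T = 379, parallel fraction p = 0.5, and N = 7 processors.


Amdahl's law: T_p = T × ((1-p) + p/N)
= 379 × ((1-0.5) + 0.5/7)
= 379 × (0.50 + 0.0714)
= 379 × 0.5714
= 216.57
Speedup = 379/216.57
= 1.75×


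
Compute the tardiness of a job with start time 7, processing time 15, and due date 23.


Completion = start + processing = 7 + 15 = 22
Tardiness = max(0, C - d) = max(0, 22 - 23)
= max(0, -1)
= 0


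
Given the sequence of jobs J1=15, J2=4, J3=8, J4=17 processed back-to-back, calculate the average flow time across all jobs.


Completion times:
  J1: completes at 15
  J2: completes at 19
  J3: completes at 27
  J4: completes at 44
Sum = 105
Average = 105/4
= 26.25


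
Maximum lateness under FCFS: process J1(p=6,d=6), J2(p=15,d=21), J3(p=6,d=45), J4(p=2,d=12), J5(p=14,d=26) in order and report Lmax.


Lateness per job (L = C - d):
  J1: C=6, d=6, L=0
  J2: C=21, d=21, L=0
  J3: C=27, d=45, L=-18
  J4: C=29, d=12, L=17
  J5: C=43, d=26, L=17
Lmax = max(0, 0, -18, 17, 17)
= 17


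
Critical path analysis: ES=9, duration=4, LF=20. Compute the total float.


EF = ES + duration = 9 + 4 = 13
LS = LF - duration = 20 - 4 = 16
Total Float = LF - EF = 20 - 13
(or LS - ES = 16 - 9)
= 7


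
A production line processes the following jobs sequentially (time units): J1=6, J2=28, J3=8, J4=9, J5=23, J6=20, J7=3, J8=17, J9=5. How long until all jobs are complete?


Sequential makespan: sum all processing times
= 6 + 28 + 8 + 9 + 23 + 20 + 3 + 17 + 5
= 119 time units


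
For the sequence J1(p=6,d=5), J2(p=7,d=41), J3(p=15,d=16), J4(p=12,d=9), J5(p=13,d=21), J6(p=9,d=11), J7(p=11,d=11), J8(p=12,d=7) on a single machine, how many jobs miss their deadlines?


Completion vs due date:
  J1: C=6, d=5 → TARDY
  J2: C=13, d=41 → on time
  J3: C=28, d=16 → TARDY
  J4: C=40, d=9 → TARDY
  J5: C=53, d=21 → TARDY
  J6: C=62, d=11 → TARDY
  J7: C=73, d=11 → TARDY
  J8: C=85, d=7 → TARDY
Tardy jobs: J1, J3, J4, J5, J6, J7, J8
Count = 7


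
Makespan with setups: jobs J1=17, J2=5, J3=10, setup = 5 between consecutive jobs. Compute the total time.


Makespan = Σ processing + (n-1) × setup
= (17 + 5 + 10) + (3-1)×5
= 32 + 10
= 42 time units


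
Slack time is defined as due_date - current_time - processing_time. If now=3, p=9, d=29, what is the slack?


Slack = due - current_time - processing
= 29 - 3 - 9
= 17


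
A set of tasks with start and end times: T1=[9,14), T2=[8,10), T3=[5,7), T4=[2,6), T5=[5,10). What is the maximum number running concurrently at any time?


Check each time point for overlaps:
  t=5: 3 tasks active (T3, T4, T5)
Max concurrent = 3


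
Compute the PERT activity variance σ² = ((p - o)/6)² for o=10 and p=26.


σ² = ((p - o) / 6)² = (p - o)² / 36
= (26 - 10)² / 36
= 16² / 36
= 256 / 36
= 7.1111


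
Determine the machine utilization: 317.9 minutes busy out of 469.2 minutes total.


Utilization = busy / total × 100
= 317.9 / 469.2 × 100
= 67.8%


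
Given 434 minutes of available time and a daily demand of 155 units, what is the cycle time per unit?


Cycle time = available time / demand
= 434 / 155
= 2.80 min/unit


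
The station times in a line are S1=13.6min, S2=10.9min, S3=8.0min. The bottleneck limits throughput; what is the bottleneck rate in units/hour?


Bottleneck = longest station time
Station times: [13.6, 10.9, 8.0]
Max = 13.6 min
Rate = 60 / 13.6
= 4.41 units/hour (bottleneck: 13.6min)


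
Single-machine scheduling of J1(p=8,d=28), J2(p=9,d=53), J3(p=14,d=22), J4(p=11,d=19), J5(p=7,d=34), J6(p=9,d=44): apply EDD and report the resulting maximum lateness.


EDD order: J4 → J3 → J1 → J5 → J6 → J2
Completion and lateness:
  J4: C=11, d=19, L=11-19=-8
  J3: C=25, d=22, L=25-22=3
  J1: C=33, d=28, L=33-28=5
  J5: C=40, d=34, L=40-34=6
  J6: C=49, d=44, L=49-44=5
  J2: C=58, d=53, L=58-53=5
Lmax = max(-8, 3, 5, 6, 5, 5)
= 6
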